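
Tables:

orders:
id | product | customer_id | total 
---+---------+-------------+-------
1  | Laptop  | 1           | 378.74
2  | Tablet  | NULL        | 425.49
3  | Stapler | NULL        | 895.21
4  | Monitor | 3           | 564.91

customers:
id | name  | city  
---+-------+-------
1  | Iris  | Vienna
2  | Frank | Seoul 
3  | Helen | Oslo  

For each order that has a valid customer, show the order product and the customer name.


INNER JOIN keeps only orders rows whose customer_id matches an id in customers. Walk through each order:
  - order 1 (Laptop): customer_id=1 -> matches Iris
  - order 2 (Tablet): customer_id=NULL, no match -> dropped
  - order 3 (Stapler): customer_id=NULL, no match -> dropped
  - order 4 (Monitor): customer_id=3 -> matches Helen
So 2 of 4 rows are dropped.

SQL:
SELECT a.product, b.name AS customer
FROM orders a
INNER JOIN customers b ON a.customer_id = b.id

Result:
product | customer
--------+---------
Laptop  | Iris    
Monitor | Helen   


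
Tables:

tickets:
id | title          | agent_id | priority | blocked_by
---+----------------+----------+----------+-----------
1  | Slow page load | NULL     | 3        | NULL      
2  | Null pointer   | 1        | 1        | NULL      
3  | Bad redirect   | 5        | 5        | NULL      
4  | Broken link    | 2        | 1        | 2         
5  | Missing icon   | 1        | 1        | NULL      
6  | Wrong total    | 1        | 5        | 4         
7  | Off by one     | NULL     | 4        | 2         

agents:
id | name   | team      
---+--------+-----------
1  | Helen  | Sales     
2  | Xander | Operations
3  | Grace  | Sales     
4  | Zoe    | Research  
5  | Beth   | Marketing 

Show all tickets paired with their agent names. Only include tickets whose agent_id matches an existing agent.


INNER JOIN keeps only tickets rows whose agent_id matches an id in agents. Walk through each ticket:
  - ticket 1 (Slow page load): agent_id=NULL, no match -> dropped
  - ticket 2 (Null pointer): agent_id=1 -> matches Helen
  - ticket 3 (Bad redirect): agent_id=5 -> matches Beth
  - ticket 4 (Broken link): agent_id=2 -> matches Xander
  - ticket 5 (Missing icon): agent_id=1 -> matches Helen
  - ticket 6 (Wrong total): agent_id=1 -> matches Helen
  - ticket 7 (Off by one): agent_id=NULL, no match -> dropped
So 2 of 7 rows are dropped.

SQL:
SELECT a.title, b.name AS agent
FROM tickets a
INNER JOIN agents b ON a.agent_id = b.id

Result:
title        | agent 
-------------+-------
Null pointer | Helen 
Bad redirect | Beth  
Broken link  | Xander
Missing icon | Helen 
Wrong total  | Helen 


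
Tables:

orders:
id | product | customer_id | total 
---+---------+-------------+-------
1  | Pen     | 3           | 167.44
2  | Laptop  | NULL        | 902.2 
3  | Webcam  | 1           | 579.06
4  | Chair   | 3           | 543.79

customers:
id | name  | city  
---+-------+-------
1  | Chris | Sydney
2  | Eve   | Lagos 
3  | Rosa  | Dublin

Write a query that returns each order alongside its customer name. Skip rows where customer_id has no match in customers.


INNER JOIN keeps only orders rows whose customer_id matches an id in customers. Walk through each order:
  - order 1 (Pen): customer_id=3 -> matches Rosa
  - order 2 (Laptop): customer_id=NULL, no match -> dropped
  - order 3 (Webcam): customer_id=1 -> matches Chris
  - order 4 (Chair): customer_id=3 -> matches Rosa
So 1 of 4 rows is dropped.

SQL:
SELECT a.product, b.name AS customer
FROM orders a
INNER JOIN customers b ON a.customer_id = b.id

Result:
product | customer
--------+---------
Pen     | Rosa    
Webcam  | Chris   
Chair   | Rosa    


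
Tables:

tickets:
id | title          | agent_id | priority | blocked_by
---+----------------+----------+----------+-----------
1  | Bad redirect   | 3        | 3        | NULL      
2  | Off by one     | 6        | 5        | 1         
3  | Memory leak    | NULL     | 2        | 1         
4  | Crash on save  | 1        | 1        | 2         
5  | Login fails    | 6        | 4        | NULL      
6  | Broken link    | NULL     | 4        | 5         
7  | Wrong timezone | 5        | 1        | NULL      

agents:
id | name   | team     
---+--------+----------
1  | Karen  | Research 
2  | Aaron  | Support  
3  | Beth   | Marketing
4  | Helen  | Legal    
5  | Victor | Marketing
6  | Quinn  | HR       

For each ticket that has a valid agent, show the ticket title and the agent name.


INNER JOIN keeps only tickets rows whose agent_id matches an id in agents. Walk through each ticket:
  - ticket 1 (Bad redirect): agent_id=3 -> matches Beth
  - ticket 2 (Off by one): agent_id=6 -> matches Quinn
  - ticket 3 (Memory leak): agent_id=NULL, no match -> dropped
  - ticket 4 (Crash on save): agent_id=1 -> matches Karen
  - ticket 5 (Login fails): agent_id=6 -> matches Quinn
  - ticket 6 (Broken link): agent_id=NULL, no match -> dropped
  - ticket 7 (Wrong timezone): agent_id=5 -> matches Victor
So 2 of 7 rows are dropped.

SQL:
SELECT a.title, b.name AS agent
FROM tickets a
INNER JOIN agents b ON a.agent_id = b.id

Result:
title          | agent 
---------------+-------
Bad redirect   | Beth  
Off by one     | Quinn 
Crash on save  | Karen 
Login fails    | Quinn 
Wrong timezone | Victor


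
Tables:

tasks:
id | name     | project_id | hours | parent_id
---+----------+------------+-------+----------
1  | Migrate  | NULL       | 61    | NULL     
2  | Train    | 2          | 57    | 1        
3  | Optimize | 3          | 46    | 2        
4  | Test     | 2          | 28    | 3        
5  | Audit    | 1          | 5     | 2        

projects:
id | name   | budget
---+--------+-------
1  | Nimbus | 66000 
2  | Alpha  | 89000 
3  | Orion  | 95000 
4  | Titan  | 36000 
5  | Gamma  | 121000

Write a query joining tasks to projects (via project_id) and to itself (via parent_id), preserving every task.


Two LEFT JOINs from the same base table tasks: one to projects via project_id, one to tasks itself via parent_id. Both are LEFT so every task is preserved.
Match against projects:
  - task 1 (Migrate): project_id=NULL, no match -> kept with NULL
  - task 2 (Train): project_id=2 -> matches Alpha
  - task 3 (Optimize): project_id=3 -> matches Orion
  - task 4 (Test): project_id=2 -> matches Alpha
  - task 5 (Audit): project_id=1 -> matches Nimbus
Match against tasks (self):
  - task 1 (Migrate): parent_id=NULL -> NULL
  - task 2 (Train): parent_id=1 -> Migrate
  - task 3 (Optimize): parent_id=2 -> Train
  - task 4 (Test): parent_id=3 -> Optimize
  - task 5 (Audit): parent_id=2 -> Train

SQL:
SELECT a.name, b.name AS project, c.name AS parent
FROM tasks a
LEFT JOIN projects b ON a.project_id = b.id
LEFT JOIN tasks c ON a.parent_id = c.id

Result:
name     | project | parent  
---------+---------+---------
Migrate  | NULL    | NULL    
Train    | Alpha   | Migrate 
Optimize | Orion   | Train   
Test     | Alpha   | Optimize
Audit    | Nimbus  | Train   


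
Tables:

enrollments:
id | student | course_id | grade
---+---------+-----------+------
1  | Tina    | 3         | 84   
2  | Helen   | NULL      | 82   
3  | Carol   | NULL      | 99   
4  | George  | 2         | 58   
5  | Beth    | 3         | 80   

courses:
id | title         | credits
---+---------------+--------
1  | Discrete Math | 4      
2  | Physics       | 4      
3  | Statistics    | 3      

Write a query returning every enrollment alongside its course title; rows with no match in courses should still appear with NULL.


LEFT JOIN keeps every row from enrollments (the left table); where course_id has no match in courses, the course columns become NULL. Walk through each enrollment:
  - enrollment 1 (Tina): course_id=3 -> matches Statistics
  - enrollment 2 (Helen): course_id=NULL, no match -> kept with NULL
  - enrollment 3 (Carol): course_id=NULL, no match -> kept with NULL
  - enrollment 4 (George): course_id=2 -> matches Physics
  - enrollment 5 (Beth): course_id=3 -> matches Statistics
All 5 rows appear; 2 have NULL course.

SQL:
SELECT a.student, b.title AS course
FROM enrollments a
LEFT JOIN courses b ON a.course_id = b.id

Result:
student | course    
--------+-----------
Tina    | Statistics
Helen   | NULL      
Carol   | NULL      
George  | Physics   
Beth    | Statistics


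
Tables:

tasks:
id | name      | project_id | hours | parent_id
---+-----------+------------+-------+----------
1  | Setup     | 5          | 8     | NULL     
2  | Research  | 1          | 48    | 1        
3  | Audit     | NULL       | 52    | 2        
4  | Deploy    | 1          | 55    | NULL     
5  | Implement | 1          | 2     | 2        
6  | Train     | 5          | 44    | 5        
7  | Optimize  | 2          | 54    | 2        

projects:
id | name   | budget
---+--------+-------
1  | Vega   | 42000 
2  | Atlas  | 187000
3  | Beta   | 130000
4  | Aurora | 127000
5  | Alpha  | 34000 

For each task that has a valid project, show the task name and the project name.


INNER JOIN keeps only tasks rows whose project_id matches an id in projects. Walk through each task:
  - task 1 (Setup): project_id=5 -> matches Alpha
  - task 2 (Research): project_id=1 -> matches Vega
  - task 3 (Audit): project_id=NULL, no match -> dropped
  - task 4 (Deploy): project_id=1 -> matches Vega
  - task 5 (Implement): project_id=1 -> matches Vega
  - task 6 (Train): project_id=5 -> matches Alpha
  - task 7 (Optimize): project_id=2 -> matches Atlas
So 1 of 7 rows is dropped.

SQL:
SELECT a.name, b.name AS project
FROM tasks a
INNER JOIN projects b ON a.project_id = b.id

Result:
name      | project
----------+--------
Setup     | Alpha  
Research  | Vega   
Deploy    | Vega   
Implement | Vega   
Train     | Alpha  
Optimize  | Atlas  


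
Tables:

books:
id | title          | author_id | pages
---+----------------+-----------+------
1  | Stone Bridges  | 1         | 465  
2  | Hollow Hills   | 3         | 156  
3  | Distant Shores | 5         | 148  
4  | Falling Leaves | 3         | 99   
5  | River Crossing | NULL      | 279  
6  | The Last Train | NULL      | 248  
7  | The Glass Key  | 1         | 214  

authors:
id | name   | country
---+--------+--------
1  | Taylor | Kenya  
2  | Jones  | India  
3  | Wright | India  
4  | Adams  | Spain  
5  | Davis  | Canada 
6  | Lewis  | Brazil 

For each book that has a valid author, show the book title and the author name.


INNER JOIN keeps only books rows whose author_id matches an id in authors. Walk through each book:
  - book 1 (Stone Bridges): author_id=1 -> matches Taylor
  - book 2 (Hollow Hills): author_id=3 -> matches Wright
  - book 3 (Distant Shores): author_id=5 -> matches Davis
  - book 4 (Falling Leaves): author_id=3 -> matches Wright
  - book 5 (River Crossing): author_id=NULL, no match -> dropped
  - book 6 (The Last Train): author_id=NULL, no match -> dropped
  - book 7 (The Glass Key): author_id=1 -> matches Taylor
So 2 of 7 rows are dropped.

SQL:
SELECT a.title, b.name AS author
FROM books a
INNER JOIN authors b ON a.author_id = b.id

Result:
title          | author
---------------+-------
Stone Bridges  | Taylor
Hollow Hills   | Wright
Distant Shores | Davis 
Falling Leaves | Wright
The Glass Key  | Taylor


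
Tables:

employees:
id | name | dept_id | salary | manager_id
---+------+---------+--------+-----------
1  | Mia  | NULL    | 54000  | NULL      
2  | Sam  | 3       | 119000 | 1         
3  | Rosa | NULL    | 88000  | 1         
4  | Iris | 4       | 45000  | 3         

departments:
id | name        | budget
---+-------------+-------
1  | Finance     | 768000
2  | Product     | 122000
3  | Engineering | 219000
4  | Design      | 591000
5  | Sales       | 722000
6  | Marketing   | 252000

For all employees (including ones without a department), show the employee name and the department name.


LEFT JOIN keeps every row from employees (the left table); where dept_id has no match in departments, the department columns become NULL. Walk through each employee:
  - employee 1 (Mia): dept_id=NULL, no match -> kept with NULL
  - employee 2 (Sam): dept_id=3 -> matches Engineering
  - employee 3 (Rosa): dept_id=NULL, no match -> kept with NULL
  - employee 4 (Iris): dept_id=4 -> matches Design
All 4 rows appear; 2 have NULL department.

SQL:
SELECT a.name, b.name AS department
FROM employees a
LEFT JOIN departments b ON a.dept_id = b.id

Result:
name | department 
-----+------------
Mia  | NULL       
Sam  | Engineering
Rosa | NULL       
Iris | Design     


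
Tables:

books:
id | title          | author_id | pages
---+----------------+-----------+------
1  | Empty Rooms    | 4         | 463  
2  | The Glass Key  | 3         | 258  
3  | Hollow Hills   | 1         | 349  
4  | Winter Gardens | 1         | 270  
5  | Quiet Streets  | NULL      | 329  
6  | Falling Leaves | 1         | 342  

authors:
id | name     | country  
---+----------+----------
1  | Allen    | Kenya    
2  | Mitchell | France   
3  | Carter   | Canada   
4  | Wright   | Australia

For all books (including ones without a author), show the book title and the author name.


LEFT JOIN keeps every row from books (the left table); where author_id has no match in authors, the author columns become NULL. Walk through each book:
  - book 1 (Empty Rooms): author_id=4 -> matches Wright
  - book 2 (The Glass Key): author_id=3 -> matches Carter
  - book 3 (Hollow Hills): author_id=1 -> matches Allen
  - book 4 (Winter Gardens): author_id=1 -> matches Allen
  - book 5 (Quiet Streets): author_id=NULL, no match -> kept with NULL
  - book 6 (Falling Leaves): author_id=1 -> matches Allen
All 6 rows appear; 1 has NULL author.

SQL:
SELECT a.title, b.name AS author
FROM books a
LEFT JOIN authors b ON a.author_id = b.id

Result:
title          | author
---------------+-------
Empty Rooms    | Wright
The Glass Key  | Carter
Hollow Hills   | Allen 
Winter Gardens | Allen 
Quiet Streets  | NULL  
Falling Leaves | Allen 


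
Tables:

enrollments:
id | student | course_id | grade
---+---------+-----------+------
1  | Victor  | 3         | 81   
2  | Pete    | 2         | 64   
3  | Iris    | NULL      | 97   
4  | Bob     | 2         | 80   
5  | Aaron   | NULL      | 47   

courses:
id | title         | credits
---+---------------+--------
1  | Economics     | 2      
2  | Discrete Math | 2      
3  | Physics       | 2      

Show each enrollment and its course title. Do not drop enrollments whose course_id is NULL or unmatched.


LEFT JOIN keeps every row from enrollments (the left table); where course_id has no match in courses, the course columns become NULL. Walk through each enrollment:
  - enrollment 1 (Victor): course_id=3 -> matches Physics
  - enrollment 2 (Pete): course_id=2 -> matches Discrete Math
  - enrollment 3 (Iris): course_id=NULL, no match -> kept with NULL
  - enrollment 4 (Bob): course_id=2 -> matches Discrete Math
  - enrollment 5 (Aaron): course_id=NULL, no match -> kept with NULL
All 5 rows appear; 2 have NULL course.

SQL:
SELECT a.student, b.title AS course
FROM enrollments a
LEFT JOIN courses b ON a.course_id = b.id

Result:
student | course       
--------+--------------
Victor  | Physics      
Pete    | Discrete Math
Iris    | NULL         
Bob     | Discrete Math
Aaron   | NULL         


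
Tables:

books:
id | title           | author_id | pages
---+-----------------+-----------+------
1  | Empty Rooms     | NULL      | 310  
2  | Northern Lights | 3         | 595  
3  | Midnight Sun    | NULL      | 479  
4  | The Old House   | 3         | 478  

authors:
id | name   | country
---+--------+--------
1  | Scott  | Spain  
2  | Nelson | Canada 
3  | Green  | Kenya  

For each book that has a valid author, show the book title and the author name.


INNER JOIN keeps only books rows whose author_id matches an id in authors. Walk through each book:
  - book 1 (Empty Rooms): author_id=NULL, no match -> dropped
  - book 2 (Northern Lights): author_id=3 -> matches Green
  - book 3 (Midnight Sun): author_id=NULL, no match -> dropped
  - book 4 (The Old House): author_id=3 -> matches Green
So 2 of 4 rows are dropped.

SQL:
SELECT a.title, b.name AS author
FROM books a
INNER JOIN authors b ON a.author_id = b.id

Result:
title           | author
----------------+-------
Northern Lights | Green 
The Old House   | Green 


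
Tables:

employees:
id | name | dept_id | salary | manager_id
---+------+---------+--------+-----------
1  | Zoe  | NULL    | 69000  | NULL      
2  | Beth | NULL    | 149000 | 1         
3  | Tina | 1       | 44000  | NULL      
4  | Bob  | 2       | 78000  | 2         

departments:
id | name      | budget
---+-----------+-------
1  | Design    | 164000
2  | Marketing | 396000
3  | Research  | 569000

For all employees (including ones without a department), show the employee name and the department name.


LEFT JOIN keeps every row from employees (the left table); where dept_id has no match in departments, the department columns become NULL. Walk through each employee:
  - employee 1 (Zoe): dept_id=NULL, no match -> kept with NULL
  - employee 2 (Beth): dept_id=NULL, no match -> kept with NULL
  - employee 3 (Tina): dept_id=1 -> matches Design
  - employee 4 (Bob): dept_id=2 -> matches Marketing
All 4 rows appear; 2 have NULL department.

SQL:
SELECT a.name, b.name AS department
FROM employees a
LEFT JOIN departments b ON a.dept_id = b.id

Result:
name | department
-----+-----------
Zoe  | NULL      
Beth | NULL      
Tina | Design    
Bob  | Marketing 


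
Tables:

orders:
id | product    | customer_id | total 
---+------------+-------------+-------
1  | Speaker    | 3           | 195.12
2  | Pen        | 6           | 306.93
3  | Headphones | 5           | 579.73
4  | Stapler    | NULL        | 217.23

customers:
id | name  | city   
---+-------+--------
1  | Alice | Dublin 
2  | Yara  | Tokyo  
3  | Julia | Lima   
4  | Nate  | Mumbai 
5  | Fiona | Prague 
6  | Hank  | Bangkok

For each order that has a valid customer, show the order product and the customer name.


INNER JOIN keeps only orders rows whose customer_id matches an id in customers. Walk through each order:
  - order 1 (Speaker): customer_id=3 -> matches Julia
  - order 2 (Pen): customer_id=6 -> matches Hank
  - order 3 (Headphones): customer_id=5 -> matches Fiona
  - order 4 (Stapler): customer_id=NULL, no match -> dropped
So 1 of 4 rows is dropped.

SQL:
SELECT a.product, b.name AS customer
FROM orders a
INNER JOIN customers b ON a.customer_id = b.id

Result:
product    | customer
-----------+---------
Speaker    | Julia   
Pen        | Hank    
Headphones | Fiona   


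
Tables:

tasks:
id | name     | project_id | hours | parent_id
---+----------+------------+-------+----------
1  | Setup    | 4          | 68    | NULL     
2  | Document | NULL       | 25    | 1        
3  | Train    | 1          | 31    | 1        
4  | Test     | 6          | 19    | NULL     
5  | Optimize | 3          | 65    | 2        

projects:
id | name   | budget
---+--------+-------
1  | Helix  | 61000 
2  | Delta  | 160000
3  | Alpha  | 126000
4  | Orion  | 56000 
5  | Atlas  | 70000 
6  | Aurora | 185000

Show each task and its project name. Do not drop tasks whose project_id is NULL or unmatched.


LEFT JOIN keeps every row from tasks (the left table); where project_id has no match in projects, the project columns become NULL. Walk through each task:
  - task 1 (Setup): project_id=4 -> matches Orion
  - task 2 (Document): project_id=NULL, no match -> kept with NULL
  - task 3 (Train): project_id=1 -> matches Helix
  - task 4 (Test): project_id=6 -> matches Aurora
  - task 5 (Optimize): project_id=3 -> matches Alpha
All 5 rows appear; 1 has NULL project.

SQL:
SELECT a.name, b.name AS project
FROM tasks a
LEFT JOIN projects b ON a.project_id = b.id

Result:
name     | project
---------+--------
Setup    | Orion  
Document | NULL   
Train    | Helix  
Test     | Aurora 
Optimize | Alpha  


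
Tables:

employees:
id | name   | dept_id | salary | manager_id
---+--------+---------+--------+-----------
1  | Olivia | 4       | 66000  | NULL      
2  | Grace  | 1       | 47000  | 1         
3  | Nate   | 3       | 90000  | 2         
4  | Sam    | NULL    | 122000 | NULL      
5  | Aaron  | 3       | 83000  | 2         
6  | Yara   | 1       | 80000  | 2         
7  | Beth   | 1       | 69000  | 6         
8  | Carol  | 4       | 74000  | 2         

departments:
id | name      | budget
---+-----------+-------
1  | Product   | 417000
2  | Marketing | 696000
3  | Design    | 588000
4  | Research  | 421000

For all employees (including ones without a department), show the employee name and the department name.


LEFT JOIN keeps every row from employees (the left table); where dept_id has no match in departments, the department columns become NULL. Walk through each employee:
  - employee 1 (Olivia): dept_id=4 -> matches Research
  - employee 2 (Grace): dept_id=1 -> matches Product
  - employee 3 (Nate): dept_id=3 -> matches Design
  - employee 4 (Sam): dept_id=NULL, no match -> kept with NULL
  - employee 5 (Aaron): dept_id=3 -> matches Design
  - employee 6 (Yara): dept_id=1 -> matches Product
  - employee 7 (Beth): dept_id=1 -> matches Product
  - employee 8 (Carol): dept_id=4 -> matches Research
All 8 rows appear; 1 has NULL department.

SQL:
SELECT a.name, b.name AS department
FROM employees a
LEFT JOIN departments b ON a.dept_id = b.id

Result:
name   | department
-------+-----------
Olivia | Research  
Grace  | Product   
Nate   | Design    
Sam    | NULL      
Aaron  | Design    
Yara   | Product   
Beth   | Product   
Carol  | Research  


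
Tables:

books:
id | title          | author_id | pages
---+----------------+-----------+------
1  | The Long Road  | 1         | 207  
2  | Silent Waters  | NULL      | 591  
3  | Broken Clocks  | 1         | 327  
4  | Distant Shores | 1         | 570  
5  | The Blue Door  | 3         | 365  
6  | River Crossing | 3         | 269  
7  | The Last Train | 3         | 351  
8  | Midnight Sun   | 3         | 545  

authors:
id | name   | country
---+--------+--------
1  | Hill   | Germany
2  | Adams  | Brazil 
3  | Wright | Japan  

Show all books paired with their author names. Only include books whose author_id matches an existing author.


INNER JOIN keeps only books rows whose author_id matches an id in authors. Walk through each book:
  - book 1 (The Long Road): author_id=1 -> matches Hill
  - book 2 (Silent Waters): author_id=NULL, no match -> dropped
  - book 3 (Broken Clocks): author_id=1 -> matches Hill
  - book 4 (Distant Shores): author_id=1 -> matches Hill
  - book 5 (The Blue Door): author_id=3 -> matches Wright
  - book 6 (River Crossing): author_id=3 -> matches Wright
  - book 7 (The Last Train): author_id=3 -> matches Wright
  - book 8 (Midnight Sun): author_id=3 -> matches Wright
So 1 of 8 rows is dropped.

SQL:
SELECT a.title, b.name AS author
FROM books a
INNER JOIN authors b ON a.author_id = b.id

Result:
title          | author
---------------+-------
The Long Road  | Hill  
Broken Clocks  | Hill  
Distant Shores | Hill  
The Blue Door  | Wright
River Crossing | Wright
The Last Train | Wright
Midnight Sun   | Wright


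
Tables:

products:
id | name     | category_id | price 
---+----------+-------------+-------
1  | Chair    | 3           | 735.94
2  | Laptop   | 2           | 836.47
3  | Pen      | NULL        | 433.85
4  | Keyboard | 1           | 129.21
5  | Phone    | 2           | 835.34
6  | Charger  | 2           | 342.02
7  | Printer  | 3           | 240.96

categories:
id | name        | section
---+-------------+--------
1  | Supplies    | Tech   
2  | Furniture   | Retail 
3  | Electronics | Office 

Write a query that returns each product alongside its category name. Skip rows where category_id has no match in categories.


INNER JOIN keeps only products rows whose category_id matches an id in categories. Walk through each product:
  - product 1 (Chair): category_id=3 -> matches Electronics
  - product 2 (Laptop): category_id=2 -> matches Furniture
  - product 3 (Pen): category_id=NULL, no match -> dropped
  - product 4 (Keyboard): category_id=1 -> matches Supplies
  - product 5 (Phone): category_id=2 -> matches Furniture
  - product 6 (Charger): category_id=2 -> matches Furniture
  - product 7 (Printer): category_id=3 -> matches Electronics
So 1 of 7 rows is dropped.

SQL:
SELECT a.name, b.name AS category
FROM products a
INNER JOIN categories b ON a.category_id = b.id

Result:
name     | category   
---------+------------
Chair    | Electronics
Laptop   | Furniture  
Keyboard | Supplies   
Phone    | Furniture  
Charger  | Furniture  
Printer  | Electronics


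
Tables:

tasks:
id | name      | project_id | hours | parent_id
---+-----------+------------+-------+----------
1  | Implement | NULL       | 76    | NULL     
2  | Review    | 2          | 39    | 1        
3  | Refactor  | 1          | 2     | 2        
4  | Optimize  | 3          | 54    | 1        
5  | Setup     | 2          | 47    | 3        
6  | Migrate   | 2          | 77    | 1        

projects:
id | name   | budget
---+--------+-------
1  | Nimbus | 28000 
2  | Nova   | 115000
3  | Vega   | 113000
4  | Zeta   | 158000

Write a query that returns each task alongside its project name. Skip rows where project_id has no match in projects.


INNER JOIN keeps only tasks rows whose project_id matches an id in projects. Walk through each task:
  - task 1 (Implement): project_id=NULL, no match -> dropped
  - task 2 (Review): project_id=2 -> matches Nova
  - task 3 (Refactor): project_id=1 -> matches Nimbus
  - task 4 (Optimize): project_id=3 -> matches Vega
  - task 5 (Setup): project_id=2 -> matches Nova
  - task 6 (Migrate): project_id=2 -> matches Nova
So 1 of 6 rows is dropped.

SQL:
SELECT a.name, b.name AS project
FROM tasks a
INNER JOIN projects b ON a.project_id = b.id

Result:
name     | project
---------+--------
Review   | Nova   
Refactor | Nimbus 
Optimize | Vega   
Setup    | Nova   
Migrate  | Nova   


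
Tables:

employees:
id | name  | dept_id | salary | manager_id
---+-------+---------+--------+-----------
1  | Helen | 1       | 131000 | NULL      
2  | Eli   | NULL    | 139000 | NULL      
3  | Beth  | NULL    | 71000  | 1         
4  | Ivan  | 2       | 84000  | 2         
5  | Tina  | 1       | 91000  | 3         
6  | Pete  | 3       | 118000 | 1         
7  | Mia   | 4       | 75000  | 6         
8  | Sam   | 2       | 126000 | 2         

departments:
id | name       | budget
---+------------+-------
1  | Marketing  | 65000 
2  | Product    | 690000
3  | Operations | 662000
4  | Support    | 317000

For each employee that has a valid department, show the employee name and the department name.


INNER JOIN keeps only employees rows whose dept_id matches an id in departments. Walk through each employee:
  - employee 1 (Helen): dept_id=1 -> matches Marketing
  - employee 2 (Eli): dept_id=NULL, no match -> dropped
  - employee 3 (Beth): dept_id=NULL, no match -> dropped
  - employee 4 (Ivan): dept_id=2 -> matches Product
  - employee 5 (Tina): dept_id=1 -> matches Marketing
  - employee 6 (Pete): dept_id=3 -> matches Operations
  - employee 7 (Mia): dept_id=4 -> matches Support
  - employee 8 (Sam): dept_id=2 -> matches Product
So 2 of 8 rows are dropped.

SQL:
SELECT a.name, b.name AS department
FROM employees a
INNER JOIN departments b ON a.dept_id = b.id

Result:
name  | department
------+-----------
Helen | Marketing 
Ivan  | Product   
Tina  | Marketing 
Pete  | Operations
Mia   | Support   
Sam   | Product   


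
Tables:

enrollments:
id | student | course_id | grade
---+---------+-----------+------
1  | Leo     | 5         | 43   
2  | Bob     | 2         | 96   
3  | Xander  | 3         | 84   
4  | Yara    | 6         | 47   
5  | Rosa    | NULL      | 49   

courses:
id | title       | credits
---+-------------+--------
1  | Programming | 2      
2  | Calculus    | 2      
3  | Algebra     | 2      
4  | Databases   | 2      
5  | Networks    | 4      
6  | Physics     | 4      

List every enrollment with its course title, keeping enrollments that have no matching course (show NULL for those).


LEFT JOIN keeps every row from enrollments (the left table); where course_id has no match in courses, the course columns become NULL. Walk through each enrollment:
  - enrollment 1 (Leo): course_id=5 -> matches Networks
  - enrollment 2 (Bob): course_id=2 -> matches Calculus
  - enrollment 3 (Xander): course_id=3 -> matches Algebra
  - enrollment 4 (Yara): course_id=6 -> matches Physics
  - enrollment 5 (Rosa): course_id=NULL, no match -> kept with NULL
All 5 rows appear; 1 has NULL course.

SQL:
SELECT a.student, b.title AS course
FROM enrollments a
LEFT JOIN courses b ON a.course_id = b.id

Result:
student | course  
--------+---------
Leo     | Networks
Bob     | Calculus
Xander  | Algebra 
Yara    | Physics 
Rosa    | NULL    


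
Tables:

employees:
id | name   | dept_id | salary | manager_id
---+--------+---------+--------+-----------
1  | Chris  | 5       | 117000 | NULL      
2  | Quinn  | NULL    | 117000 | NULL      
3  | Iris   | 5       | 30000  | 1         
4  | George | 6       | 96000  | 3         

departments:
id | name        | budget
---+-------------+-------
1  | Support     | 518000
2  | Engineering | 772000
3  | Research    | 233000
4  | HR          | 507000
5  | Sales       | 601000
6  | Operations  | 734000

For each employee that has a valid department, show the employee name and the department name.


INNER JOIN keeps only employees rows whose dept_id matches an id in departments. Walk through each employee:
  - employee 1 (Chris): dept_id=5 -> matches Sales
  - employee 2 (Quinn): dept_id=NULL, no match -> dropped
  - employee 3 (Iris): dept_id=5 -> matches Sales
  - employee 4 (George): dept_id=6 -> matches Operations
So 1 of 4 rows is dropped.

SQL:
SELECT a.name, b.name AS department
FROM employees a
INNER JOIN departments b ON a.dept_id = b.id

Result:
name   | department
-------+-----------
Chris  | Sales     
Iris   | Sales     
George | Operations


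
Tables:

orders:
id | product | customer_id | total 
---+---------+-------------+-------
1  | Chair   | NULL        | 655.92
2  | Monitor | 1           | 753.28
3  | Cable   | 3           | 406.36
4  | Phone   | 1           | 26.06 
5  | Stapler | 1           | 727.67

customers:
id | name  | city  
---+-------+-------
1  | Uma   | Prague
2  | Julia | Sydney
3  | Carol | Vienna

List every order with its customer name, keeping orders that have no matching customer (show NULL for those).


LEFT JOIN keeps every row from orders (the left table); where customer_id has no match in customers, the customer columns become NULL. Walk through each order:
  - order 1 (Chair): customer_id=NULL, no match -> kept with NULL
  - order 2 (Monitor): customer_id=1 -> matches Uma
  - order 3 (Cable): customer_id=3 -> matches Carol
  - order 4 (Phone): customer_id=1 -> matches Uma
  - order 5 (Stapler): customer_id=1 -> matches Uma
All 5 rows appear; 1 has NULL customer.

SQL:
SELECT a.product, b.name AS customer
FROM orders a
LEFT JOIN customers b ON a.customer_id = b.id

Result:
product | customer
--------+---------
Chair   | NULL    
Monitor | Uma     
Cable   | Carol   
Phone   | Uma     
Stapler | Uma     


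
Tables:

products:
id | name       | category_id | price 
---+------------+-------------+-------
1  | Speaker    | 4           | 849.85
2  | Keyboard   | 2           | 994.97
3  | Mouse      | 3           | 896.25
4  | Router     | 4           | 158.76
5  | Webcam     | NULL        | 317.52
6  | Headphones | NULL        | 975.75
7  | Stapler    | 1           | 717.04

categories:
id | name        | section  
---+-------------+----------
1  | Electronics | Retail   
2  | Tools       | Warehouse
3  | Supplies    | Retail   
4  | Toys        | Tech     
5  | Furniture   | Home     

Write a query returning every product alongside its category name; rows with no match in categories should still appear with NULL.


LEFT JOIN keeps every row from products (the left table); where category_id has no match in categories, the category columns become NULL. Walk through each product:
  - product 1 (Speaker): category_id=4 -> matches Toys
  - product 2 (Keyboard): category_id=2 -> matches Tools
  - product 3 (Mouse): category_id=3 -> matches Supplies
  - product 4 (Router): category_id=4 -> matches Toys
  - product 5 (Webcam): category_id=NULL, no match -> kept with NULL
  - product 6 (Headphones): category_id=NULL, no match -> kept with NULL
  - product 7 (Stapler): category_id=1 -> matches Electronics
All 7 rows appear; 2 have NULL category.

SQL:
SELECT a.name, b.name AS category
FROM products a
LEFT JOIN categories b ON a.category_id = b.id

Result:
name       | category   
-----------+------------
Speaker    | Toys       
Keyboard   | Tools      
Mouse      | Supplies   
Router     | Toys       
Webcam     | NULL       
Headphones | NULL       
Stapler    | Electronics


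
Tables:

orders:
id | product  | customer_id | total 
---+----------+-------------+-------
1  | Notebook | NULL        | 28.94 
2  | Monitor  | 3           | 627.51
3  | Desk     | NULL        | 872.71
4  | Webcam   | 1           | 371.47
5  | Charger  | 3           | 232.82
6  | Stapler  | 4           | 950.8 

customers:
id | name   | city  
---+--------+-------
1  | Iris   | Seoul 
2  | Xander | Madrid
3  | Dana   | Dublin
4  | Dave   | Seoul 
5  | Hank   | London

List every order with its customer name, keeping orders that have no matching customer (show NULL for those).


LEFT JOIN keeps every row from orders (the left table); where customer_id has no match in customers, the customer columns become NULL. Walk through each order:
  - order 1 (Notebook): customer_id=NULL, no match -> kept with NULL
  - order 2 (Monitor): customer_id=3 -> matches Dana
  - order 3 (Desk): customer_id=NULL, no match -> kept with NULL
  - order 4 (Webcam): customer_id=1 -> matches Iris
  - order 5 (Charger): customer_id=3 -> matches Dana
  - order 6 (Stapler): customer_id=4 -> matches Dave
All 6 rows appear; 2 have NULL customer.

SQL:
SELECT a.product, b.name AS customer
FROM orders a
LEFT JOIN customers b ON a.customer_id = b.id

Result:
product  | customer
---------+---------
Notebook | NULL    
Monitor  | Dana    
Desk     | NULL    
Webcam   | Iris    
Charger  | Dana    
Stapler  | Dave    


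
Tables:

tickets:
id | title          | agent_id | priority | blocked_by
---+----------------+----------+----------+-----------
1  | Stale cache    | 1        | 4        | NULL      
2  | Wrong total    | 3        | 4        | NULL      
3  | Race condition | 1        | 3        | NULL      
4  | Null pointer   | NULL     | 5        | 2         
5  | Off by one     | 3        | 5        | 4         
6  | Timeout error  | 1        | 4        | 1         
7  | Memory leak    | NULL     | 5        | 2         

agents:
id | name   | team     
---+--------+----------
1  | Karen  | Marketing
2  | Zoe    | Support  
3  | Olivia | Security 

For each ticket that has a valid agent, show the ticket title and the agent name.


INNER JOIN keeps only tickets rows whose agent_id matches an id in agents. Walk through each ticket:
  - ticket 1 (Stale cache): agent_id=1 -> matches Karen
  - ticket 2 (Wrong total): agent_id=3 -> matches Olivia
  - ticket 3 (Race condition): agent_id=1 -> matches Karen
  - ticket 4 (Null pointer): agent_id=NULL, no match -> dropped
  - ticket 5 (Off by one): agent_id=3 -> matches Olivia
  - ticket 6 (Timeout error): agent_id=1 -> matches Karen
  - ticket 7 (Memory leak): agent_id=NULL, no match -> dropped
So 2 of 7 rows are dropped.

SQL:
SELECT a.title, b.name AS agent
FROM tickets a
INNER JOIN agents b ON a.agent_id = b.id

Result:
title          | agent 
---------------+-------
Stale cache    | Karen 
Wrong total    | Olivia
Race condition | Karen 
Off by one     | Olivia
Timeout error  | Karen 


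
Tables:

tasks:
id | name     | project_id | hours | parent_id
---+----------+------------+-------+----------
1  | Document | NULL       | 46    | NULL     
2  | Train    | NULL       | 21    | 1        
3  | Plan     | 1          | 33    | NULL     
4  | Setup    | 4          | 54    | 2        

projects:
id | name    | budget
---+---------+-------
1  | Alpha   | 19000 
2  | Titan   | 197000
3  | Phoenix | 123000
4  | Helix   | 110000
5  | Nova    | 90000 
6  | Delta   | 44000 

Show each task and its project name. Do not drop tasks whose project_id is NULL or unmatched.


LEFT JOIN keeps every row from tasks (the left table); where project_id has no match in projects, the project columns become NULL. Walk through each task:
  - task 1 (Document): project_id=NULL, no match -> kept with NULL
  - task 2 (Train): project_id=NULL, no match -> kept with NULL
  - task 3 (Plan): project_id=1 -> matches Alpha
  - task 4 (Setup): project_id=4 -> matches Helix
All 4 rows appear; 2 have NULL project.

SQL:
SELECT a.name, b.name AS project
FROM tasks a
LEFT JOIN projects b ON a.project_id = b.id

Result:
name     | project
---------+--------
Document | NULL   
Train    | NULL   
Plan     | Alpha  
Setup    | Helix  


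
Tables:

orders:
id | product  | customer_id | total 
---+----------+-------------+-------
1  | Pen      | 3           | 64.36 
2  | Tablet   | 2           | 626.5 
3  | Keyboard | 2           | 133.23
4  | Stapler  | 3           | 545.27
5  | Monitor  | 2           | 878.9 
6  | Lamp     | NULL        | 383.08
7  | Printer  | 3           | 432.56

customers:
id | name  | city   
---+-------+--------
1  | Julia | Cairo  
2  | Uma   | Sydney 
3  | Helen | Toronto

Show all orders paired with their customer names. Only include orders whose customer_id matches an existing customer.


INNER JOIN keeps only orders rows whose customer_id matches an id in customers. Walk through each order:
  - order 1 (Pen): customer_id=3 -> matches Helen
  - order 2 (Tablet): customer_id=2 -> matches Uma
  - order 3 (Keyboard): customer_id=2 -> matches Uma
  - order 4 (Stapler): customer_id=3 -> matches Helen
  - order 5 (Monitor): customer_id=2 -> matches Uma
  - order 6 (Lamp): customer_id=NULL, no match -> dropped
  - order 7 (Printer): customer_id=3 -> matches Helen
So 1 of 7 rows is dropped.

SQL:
SELECT a.product, b.name AS customer
FROM orders a
INNER JOIN customers b ON a.customer_id = b.id

Result:
product  | customer
---------+---------
Pen      | Helen   
Tablet   | Uma     
Keyboard | Uma     
Stapler  | Helen   
Monitor  | Uma     
Printer  | Helen   


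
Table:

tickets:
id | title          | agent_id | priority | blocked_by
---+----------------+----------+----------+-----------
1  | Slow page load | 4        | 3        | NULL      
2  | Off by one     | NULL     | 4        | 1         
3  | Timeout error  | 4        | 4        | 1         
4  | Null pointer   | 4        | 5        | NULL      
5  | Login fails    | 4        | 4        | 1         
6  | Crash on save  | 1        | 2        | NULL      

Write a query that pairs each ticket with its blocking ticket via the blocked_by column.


This is a self-join: tickets is joined to a second copy of itself, matching each row's blocked_by to another row's id. Use LEFT JOIN so rows with blocked_by=NULL are kept.
  - ticket 1 (Slow page load): blocked_by=NULL -> NULL
  - ticket 2 (Off by one): blocked_by=1 -> Slow page load
  - ticket 3 (Timeout error): blocked_by=1 -> Slow page load
  - ticket 4 (Null pointer): blocked_by=NULL -> NULL
  - ticket 5 (Login fails): blocked_by=1 -> Slow page load
  - ticket 6 (Crash on save): blocked_by=NULL -> NULL

SQL:
SELECT a.title AS item, b.title AS blocked_by
FROM tickets a
LEFT JOIN tickets b ON a.blocked_by = b.id

Result:
item           | blocked_by    
---------------+---------------
Slow page load | NULL          
Off by one     | Slow page load
Timeout error  | Slow page load
Null pointer   | NULL          
Login fails    | Slow page load
Crash on save  | NULL          


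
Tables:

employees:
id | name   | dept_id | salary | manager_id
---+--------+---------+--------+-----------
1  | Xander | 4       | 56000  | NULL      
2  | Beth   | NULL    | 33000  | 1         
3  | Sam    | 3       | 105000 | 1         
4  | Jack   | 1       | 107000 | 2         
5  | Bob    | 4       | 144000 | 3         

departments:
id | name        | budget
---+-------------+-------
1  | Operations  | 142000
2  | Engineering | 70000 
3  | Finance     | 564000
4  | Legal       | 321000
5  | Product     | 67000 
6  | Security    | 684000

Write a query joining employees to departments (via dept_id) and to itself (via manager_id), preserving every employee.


Two LEFT JOINs from the same base table employees: one to departments via dept_id, one to employees itself via manager_id. Both are LEFT so every employee is preserved.
Match against departments:
  - employee 1 (Xander): dept_id=4 -> matches Legal
  - employee 2 (Beth): dept_id=NULL, no match -> kept with NULL
  - employee 3 (Sam): dept_id=3 -> matches Finance
  - employee 4 (Jack): dept_id=1 -> matches Operations
  - employee 5 (Bob): dept_id=4 -> matches Legal
Match against employees (self):
  - employee 1 (Xander): manager_id=NULL -> NULL
  - employee 2 (Beth): manager_id=1 -> Xander
  - employee 3 (Sam): manager_id=1 -> Xander
  - employee 4 (Jack): manager_id=2 -> Beth
  - employee 5 (Bob): manager_id=3 -> Sam

SQL:
SELECT a.name, b.name AS department, c.name AS manager
FROM employees a
LEFT JOIN departments b ON a.dept_id = b.id
LEFT JOIN employees c ON a.manager_id = c.id

Result:
name   | department | manager
-------+------------+--------
Xander | Legal      | NULL   
Beth   | NULL       | Xander 
Sam    | Finance    | Xander 
Jack   | Operations | Beth   
Bob    | Legal      | Sam    
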